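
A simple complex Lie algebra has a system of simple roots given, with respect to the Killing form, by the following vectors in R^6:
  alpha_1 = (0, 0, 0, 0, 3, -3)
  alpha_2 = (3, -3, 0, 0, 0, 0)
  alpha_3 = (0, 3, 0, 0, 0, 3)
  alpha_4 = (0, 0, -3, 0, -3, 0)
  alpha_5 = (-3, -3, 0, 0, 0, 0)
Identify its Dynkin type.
Compute the Cartan integers a_ij = 2(alpha_i, alpha_j)/(alpha_j, alpha_j); the resulting 5x5 Cartan matrix is
[[2, 0, -1, -1, 0], [0, 2, -1, 0, 0], [-1, -1, 2, 0, -1], [-1, 0, 0, 2, 0], [0, 0, -1, 0, 2]].
All simple roots have the same length, so the diagram is simply laced. The associated Dynkin diagram is a chain of 3 nodes with a fork of two nodes at one end (D_5), so the type is D_5 (the algebra so(10)).

D_5 (so(10))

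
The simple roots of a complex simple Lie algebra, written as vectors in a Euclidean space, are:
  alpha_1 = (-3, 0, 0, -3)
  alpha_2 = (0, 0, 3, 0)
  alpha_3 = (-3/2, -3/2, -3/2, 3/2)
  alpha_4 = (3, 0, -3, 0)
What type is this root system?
Compute the Cartan integers a_ij = 2(alpha_i, alpha_j)/(alpha_j, alpha_j); the resulting 4x4 Cartan matrix is
[[2, 0, 0, -1], [0, 2, -1, -1], [0, -1, 2, 0], [-1, -2, 0, 2]].
The roots have two lengths (squared-length ratio 2:1); the short ones are alpha_{2,3}. The associated Dynkin diagram is a chain of 4 nodes with a double edge between the middle two (F_4), so the type is F_4.

F_4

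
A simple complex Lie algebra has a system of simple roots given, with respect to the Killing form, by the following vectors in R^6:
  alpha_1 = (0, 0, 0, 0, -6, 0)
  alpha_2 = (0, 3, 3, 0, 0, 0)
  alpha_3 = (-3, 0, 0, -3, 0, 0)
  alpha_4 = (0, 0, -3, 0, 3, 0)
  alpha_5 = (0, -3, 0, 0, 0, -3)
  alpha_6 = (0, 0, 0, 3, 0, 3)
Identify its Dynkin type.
Compute the Cartan integers a_ij = 2(alpha_i, alpha_j)/(alpha_j, alpha_j); the resulting 6x6 Cartan matrix is
[[2, 0, 0, -2, 0, 0], [0, 2, 0, -1, -1, 0], [0, 0, 2, 0, 0, -1], [-1, -1, 0, 2, 0, 0], [0, -1, 0, 0, 2, -1], [0, 0, -1, 0, -1, 2]].
The roots have two lengths (squared-length ratio 2:1); the short ones are alpha_{2,3,4,5,6}. The associated Dynkin diagram is a chain of 6 nodes with a double edge at one end; the terminal node there is the unique long simple root (C_6), so the type is C_6 (the algebra sp(12)).

type C_6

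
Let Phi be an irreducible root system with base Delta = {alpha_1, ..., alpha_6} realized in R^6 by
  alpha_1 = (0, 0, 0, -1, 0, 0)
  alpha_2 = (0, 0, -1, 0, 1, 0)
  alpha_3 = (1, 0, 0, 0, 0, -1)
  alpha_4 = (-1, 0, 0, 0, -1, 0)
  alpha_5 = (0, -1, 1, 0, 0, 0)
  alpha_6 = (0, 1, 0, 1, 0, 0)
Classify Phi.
Compute the Cartan integers a_ij = 2(alpha_i, alpha_j)/(alpha_j, alpha_j); the resulting 6x6 Cartan matrix is
[[2, 0, 0, 0, 0, -1], [0, 2, 0, -1, -1, 0], [0, 0, 2, -1, 0, 0], [0, -1, -1, 2, 0, 0], [0, -1, 0, 0, 2, -1], [-2, 0, 0, 0, -1, 2]].
The roots have two lengths (squared-length ratio 2:1); the short ones are alpha_{1}. The associated Dynkin diagram is a chain of 6 nodes with a double edge at one end; the terminal node there is the unique short simple root (B_6), so the type is B_6 (the algebra so(13)).

B6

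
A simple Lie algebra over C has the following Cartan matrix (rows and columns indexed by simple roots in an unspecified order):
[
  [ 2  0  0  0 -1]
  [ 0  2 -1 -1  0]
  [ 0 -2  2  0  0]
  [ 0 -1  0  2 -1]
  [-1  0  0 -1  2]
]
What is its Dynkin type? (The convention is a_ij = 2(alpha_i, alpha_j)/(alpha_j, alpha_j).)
C5

The matrix has rank 5 with 2's on the diagonal. Reading the off-diagonal entries as Dynkin edges (a single edge where a_ij = a_ji = -1; a double or triple edge where a_ij * a_ji = 2 or 3), the diagram is a chain of 5 nodes with a double edge at one end; the terminal node there is the unique long simple root (C_5). One simple-root ordering that puts it in standard form is (alpha_1, alpha_5, alpha_4, alpha_2, alpha_3). So the algebra is type C_5, i.e. sp(10).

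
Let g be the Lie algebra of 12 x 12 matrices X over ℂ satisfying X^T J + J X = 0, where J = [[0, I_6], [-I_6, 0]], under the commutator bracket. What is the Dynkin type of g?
C6

This is sp(12), which has dimension 12(12+1)/2 = 78 and rank 12/2 = 6. In the classification of classical Lie algebras, the symplectic algebra sp(2n) has type C_n; here n = 6, so the Dynkin diagram is a chain of 6 nodes with a double edge at one end; the terminal node there is the unique long simple root (C_6). Hence the type is C_6.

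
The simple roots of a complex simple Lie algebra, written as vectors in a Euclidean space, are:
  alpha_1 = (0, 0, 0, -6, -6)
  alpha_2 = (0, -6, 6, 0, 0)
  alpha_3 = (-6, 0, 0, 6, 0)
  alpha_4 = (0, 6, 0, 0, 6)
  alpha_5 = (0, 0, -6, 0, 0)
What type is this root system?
Compute the Cartan integers a_ij = 2(alpha_i, alpha_j)/(alpha_j, alpha_j); the resulting 5x5 Cartan matrix is
[[2, 0, -1, -1, 0], [0, 2, 0, -1, -2], [-1, 0, 2, 0, 0], [-1, -1, 0, 2, 0], [0, -1, 0, 0, 2]].
The roots have two lengths (squared-length ratio 2:1); the short ones are alpha_{5}. The associated Dynkin diagram is a chain of 5 nodes with a double edge at one end; the terminal node there is the unique short simple root (B_5), so the type is B_5 (the algebra so(11)).

B_5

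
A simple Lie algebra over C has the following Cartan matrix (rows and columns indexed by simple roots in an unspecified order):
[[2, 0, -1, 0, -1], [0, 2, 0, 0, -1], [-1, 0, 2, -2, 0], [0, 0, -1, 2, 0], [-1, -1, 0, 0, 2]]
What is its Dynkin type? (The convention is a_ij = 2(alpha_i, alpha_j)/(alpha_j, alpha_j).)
B_5 (so(11))

The matrix has rank 5 with 2's on the diagonal. Reading the off-diagonal entries as Dynkin edges (a single edge where a_ij = a_ji = -1; a double or triple edge where a_ij * a_ji = 2 or 3), the diagram is a chain of 5 nodes with a double edge at one end; the terminal node there is the unique short simple root (B_5). One simple-root ordering that puts it in standard form is (alpha_2, alpha_5, alpha_1, alpha_3, alpha_4). So the algebra is type B_5, i.e. so(11).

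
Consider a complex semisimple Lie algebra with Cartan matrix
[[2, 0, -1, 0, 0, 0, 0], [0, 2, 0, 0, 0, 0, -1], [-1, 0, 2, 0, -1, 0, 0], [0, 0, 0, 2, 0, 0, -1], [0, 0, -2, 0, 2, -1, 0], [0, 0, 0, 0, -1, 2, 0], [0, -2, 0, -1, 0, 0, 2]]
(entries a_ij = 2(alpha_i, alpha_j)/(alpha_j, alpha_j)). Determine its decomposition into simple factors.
The diagram associated to this matrix has two connected components: the simple roots {alpha_2, alpha_4, alpha_7} form a chain of 3 nodes with a double edge at one end; the terminal node there is the unique short simple root (B_3), and {alpha_1, alpha_3, alpha_5, alpha_6} form a chain of 4 nodes with a double edge between the middle two (F_4). A semisimple Lie algebra decomposes uniquely as the direct sum of simple ideals, one per connected component of its Dynkin diagram, so g ≅ B_3 ⊕ F_4 (dimension 21 + 52 = 73).

B_3 (so(7)) ⊕ F_4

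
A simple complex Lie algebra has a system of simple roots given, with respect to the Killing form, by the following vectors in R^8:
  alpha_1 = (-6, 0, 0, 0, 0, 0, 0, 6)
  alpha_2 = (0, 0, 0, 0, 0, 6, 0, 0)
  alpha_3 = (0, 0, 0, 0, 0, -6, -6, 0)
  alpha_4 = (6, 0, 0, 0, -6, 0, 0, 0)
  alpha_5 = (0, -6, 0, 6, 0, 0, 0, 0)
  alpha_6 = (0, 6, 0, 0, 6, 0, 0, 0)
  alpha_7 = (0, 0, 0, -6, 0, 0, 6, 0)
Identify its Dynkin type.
type B_7

Compute the Cartan integers a_ij = 2(alpha_i, alpha_j)/(alpha_j, alpha_j); the resulting 7x7 Cartan matrix is
[[2, 0, 0, -1, 0, 0, 0], [0, 2, -1, 0, 0, 0, 0], [0, -2, 2, 0, 0, 0, -1], [-1, 0, 0, 2, 0, -1, 0], [0, 0, 0, 0, 2, -1, -1], [0, 0, 0, -1, -1, 2, 0], [0, 0, -1, 0, -1, 0, 2]].
The roots have two lengths (squared-length ratio 2:1); the short ones are alpha_{2}. The associated Dynkin diagram is a chain of 7 nodes with a double edge at one end; the terminal node there is the unique short simple root (B_7), so the type is B_7 (the algebra so(15)).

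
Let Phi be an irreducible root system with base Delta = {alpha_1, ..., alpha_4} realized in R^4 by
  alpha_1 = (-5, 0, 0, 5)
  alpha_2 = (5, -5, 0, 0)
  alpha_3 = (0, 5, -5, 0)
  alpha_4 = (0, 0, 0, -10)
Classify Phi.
type C_4

Compute the Cartan integers a_ij = 2(alpha_i, alpha_j)/(alpha_j, alpha_j); the resulting 4x4 Cartan matrix is
[[2, -1, 0, -1], [-1, 2, -1, 0], [0, -1, 2, 0], [-2, 0, 0, 2]].
The roots have two lengths (squared-length ratio 2:1); the short ones are alpha_{1,2,3}. The associated Dynkin diagram is a chain of 4 nodes with a double edge at one end; the terminal node there is the unique long simple root (C_4), so the type is C_4 (the algebra sp(8)).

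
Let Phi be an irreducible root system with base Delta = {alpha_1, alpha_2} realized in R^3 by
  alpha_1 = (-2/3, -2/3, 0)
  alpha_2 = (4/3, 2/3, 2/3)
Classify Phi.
Compute the Cartan integers a_ij = 2(alpha_i, alpha_j)/(alpha_j, alpha_j); the resulting 2x2 Cartan matrix is
[[2, -1], [-3, 2]].
The roots have two lengths (squared-length ratio 3:1); the short ones are alpha_{1}. The associated Dynkin diagram is two nodes joined by a triple edge (G_2), so the type is G_2.

G_2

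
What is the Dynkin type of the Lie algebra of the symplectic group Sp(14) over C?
type C_7

This is sp(14), which has dimension 14(14+1)/2 = 105 and rank 14/2 = 7. In the classification of classical Lie algebras, the symplectic algebra sp(2n) has type C_n; here n = 7, so the Dynkin diagram is a chain of 7 nodes with a double edge at one end; the terminal node there is the unique long simple root (C_7). Hence the type is C_7.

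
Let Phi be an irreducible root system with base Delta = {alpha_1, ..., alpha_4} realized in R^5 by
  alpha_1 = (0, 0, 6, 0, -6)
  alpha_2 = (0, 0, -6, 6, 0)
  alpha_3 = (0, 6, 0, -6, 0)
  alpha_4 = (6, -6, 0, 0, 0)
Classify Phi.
Compute the Cartan integers a_ij = 2(alpha_i, alpha_j)/(alpha_j, alpha_j); the resulting 4x4 Cartan matrix is
[[2, -1, 0, 0], [-1, 2, -1, 0], [0, -1, 2, -1], [0, 0, -1, 2]].
All simple roots have the same length, so the diagram is simply laced. The associated Dynkin diagram is a chain of 4 nodes with single edges (A_4), so the type is A_4 (the algebra sl(5)).

A4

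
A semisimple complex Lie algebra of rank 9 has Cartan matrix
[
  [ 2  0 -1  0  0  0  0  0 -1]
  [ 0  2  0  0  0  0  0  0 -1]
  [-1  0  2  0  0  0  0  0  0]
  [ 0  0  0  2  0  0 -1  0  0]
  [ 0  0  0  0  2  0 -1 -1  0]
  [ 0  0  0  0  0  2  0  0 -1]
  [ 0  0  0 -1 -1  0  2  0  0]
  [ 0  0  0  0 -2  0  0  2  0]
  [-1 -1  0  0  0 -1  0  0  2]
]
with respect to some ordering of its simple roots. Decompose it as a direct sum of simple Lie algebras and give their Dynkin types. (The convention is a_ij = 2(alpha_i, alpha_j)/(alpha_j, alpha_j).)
The diagram associated to this matrix has two connected components: the simple roots {alpha_4, alpha_5, alpha_7, alpha_8} form a chain of 4 nodes with a double edge at one end; the terminal node there is the unique long simple root (C_4), and {alpha_1, alpha_2, alpha_3, alpha_6, alpha_9} form a chain of 3 nodes with a fork of two nodes at one end (D_5). A semisimple Lie algebra decomposes uniquely as the direct sum of simple ideals, one per connected component of its Dynkin diagram, so g ≅ C_4 ⊕ D_5 (dimension 36 + 45 = 81).

C4 + D5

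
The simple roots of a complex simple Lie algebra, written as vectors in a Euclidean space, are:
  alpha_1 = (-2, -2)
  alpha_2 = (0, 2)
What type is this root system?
Compute the Cartan integers a_ij = 2(alpha_i, alpha_j)/(alpha_j, alpha_j); the resulting 2x2 Cartan matrix is
[[2, -2], [-1, 2]].
The roots have two lengths (squared-length ratio 2:1); the short ones are alpha_{2}. The associated Dynkin diagram is a chain of 2 nodes with a double edge at one end; the terminal node there is the unique short simple root (B_2), so the type is B_2 (the algebra so(5)).

type B_2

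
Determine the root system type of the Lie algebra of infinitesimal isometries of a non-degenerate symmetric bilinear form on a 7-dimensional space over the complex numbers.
This is so(7) with 7 odd, which has dimension 7(7-1)/2 = 21 and rank (7-1)/2 = 3. In the classification of classical Lie algebras, the orthogonal algebra so(2n+1) in an odd number of variables has type B_n; here n = 3, so the Dynkin diagram is a chain of 3 nodes with a double edge at one end; the terminal node there is the unique short simple root (B_3). Hence the type is B_3.

type B_3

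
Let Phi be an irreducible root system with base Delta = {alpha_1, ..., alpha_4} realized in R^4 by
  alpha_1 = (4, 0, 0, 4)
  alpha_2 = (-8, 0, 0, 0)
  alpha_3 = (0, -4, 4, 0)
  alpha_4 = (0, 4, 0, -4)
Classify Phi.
Compute the Cartan integers a_ij = 2(alpha_i, alpha_j)/(alpha_j, alpha_j); the resulting 4x4 Cartan matrix is
[[2, -1, 0, -1], [-2, 2, 0, 0], [0, 0, 2, -1], [-1, 0, -1, 2]].
The roots have two lengths (squared-length ratio 2:1); the short ones are alpha_{1,3,4}. The associated Dynkin diagram is a chain of 4 nodes with a double edge at one end; the terminal node there is the unique long simple root (C_4), so the type is C_4 (the algebra sp(8)).

type C_4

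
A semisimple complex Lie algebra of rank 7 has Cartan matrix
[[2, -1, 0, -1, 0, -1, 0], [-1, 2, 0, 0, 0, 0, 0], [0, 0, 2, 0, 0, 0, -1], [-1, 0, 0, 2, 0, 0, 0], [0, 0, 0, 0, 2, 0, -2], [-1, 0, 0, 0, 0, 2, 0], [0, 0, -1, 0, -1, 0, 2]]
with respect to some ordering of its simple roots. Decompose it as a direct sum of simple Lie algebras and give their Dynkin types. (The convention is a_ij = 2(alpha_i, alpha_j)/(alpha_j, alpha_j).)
The diagram associated to this matrix has two connected components: the simple roots {alpha_3, alpha_5, alpha_7} form a chain of 3 nodes with a double edge at one end; the terminal node there is the unique long simple root (C_3), and {alpha_1, alpha_2, alpha_4, alpha_6} form a chain of 2 nodes with a fork of two nodes at one end (D_4). A semisimple Lie algebra decomposes uniquely as the direct sum of simple ideals, one per connected component of its Dynkin diagram, so g ≅ C_3 ⊕ D_4 (dimension 21 + 28 = 49).

C_3 + D_4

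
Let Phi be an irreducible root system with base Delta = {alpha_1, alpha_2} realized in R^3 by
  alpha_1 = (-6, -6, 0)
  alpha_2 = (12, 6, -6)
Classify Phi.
Compute the Cartan integers a_ij = 2(alpha_i, alpha_j)/(alpha_j, alpha_j); the resulting 2x2 Cartan matrix is
[[2, -1], [-3, 2]].
The roots have two lengths (squared-length ratio 3:1); the short ones are alpha_{1}. The associated Dynkin diagram is two nodes joined by a triple edge (G_2), so the type is G_2.

G_2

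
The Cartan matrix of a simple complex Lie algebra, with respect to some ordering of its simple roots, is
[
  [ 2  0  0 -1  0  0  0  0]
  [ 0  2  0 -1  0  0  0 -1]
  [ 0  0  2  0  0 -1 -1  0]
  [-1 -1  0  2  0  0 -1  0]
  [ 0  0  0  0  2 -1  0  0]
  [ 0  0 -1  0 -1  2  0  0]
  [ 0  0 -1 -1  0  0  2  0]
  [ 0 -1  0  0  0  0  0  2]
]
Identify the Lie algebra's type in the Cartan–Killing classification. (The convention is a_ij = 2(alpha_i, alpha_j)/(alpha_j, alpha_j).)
E8

The matrix has rank 8 with 2's on the diagonal. Reading the off-diagonal entries as Dynkin edges (a single edge where a_ij = a_ji = -1; a double or triple edge where a_ij * a_ji = 2 or 3), the diagram is a chain of 7 nodes with one extra node attached to the third node from one end (E_8). One simple-root ordering that puts it in standard form is (alpha_8, alpha_1, alpha_2, alpha_4, alpha_7, alpha_3, alpha_6, alpha_5). So the algebra is type E_8.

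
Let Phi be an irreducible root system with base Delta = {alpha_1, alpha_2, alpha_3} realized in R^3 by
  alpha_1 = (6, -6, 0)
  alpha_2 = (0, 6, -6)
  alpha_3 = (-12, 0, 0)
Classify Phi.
C3

Compute the Cartan integers a_ij = 2(alpha_i, alpha_j)/(alpha_j, alpha_j); the resulting 3x3 Cartan matrix is
[[2, -1, -1], [-1, 2, 0], [-2, 0, 2]].
The roots have two lengths (squared-length ratio 2:1); the short ones are alpha_{1,2}. The associated Dynkin diagram is a chain of 3 nodes with a double edge at one end; the terminal node there is the unique long simple root (C_3), so the type is C_3 (the algebra sp(6)).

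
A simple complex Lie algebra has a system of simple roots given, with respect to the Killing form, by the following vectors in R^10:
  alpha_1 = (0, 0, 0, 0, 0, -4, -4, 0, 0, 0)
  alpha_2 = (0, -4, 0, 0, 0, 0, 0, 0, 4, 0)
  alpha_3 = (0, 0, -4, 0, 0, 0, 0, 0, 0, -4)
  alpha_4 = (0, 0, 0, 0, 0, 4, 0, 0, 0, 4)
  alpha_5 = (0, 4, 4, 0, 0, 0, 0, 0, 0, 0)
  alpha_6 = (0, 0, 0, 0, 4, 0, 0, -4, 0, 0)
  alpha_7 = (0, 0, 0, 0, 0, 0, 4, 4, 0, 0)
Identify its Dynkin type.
A_7

Compute the Cartan integers a_ij = 2(alpha_i, alpha_j)/(alpha_j, alpha_j); the resulting 7x7 Cartan matrix is
[[2, 0, 0, -1, 0, 0, -1], [0, 2, 0, 0, -1, 0, 0], [0, 0, 2, -1, -1, 0, 0], [-1, 0, -1, 2, 0, 0, 0], [0, -1, -1, 0, 2, 0, 0], [0, 0, 0, 0, 0, 2, -1], [-1, 0, 0, 0, 0, -1, 2]].
All simple roots have the same length, so the diagram is simply laced. The associated Dynkin diagram is a chain of 7 nodes with single edges (A_7), so the type is A_7 (the algebra sl(8)).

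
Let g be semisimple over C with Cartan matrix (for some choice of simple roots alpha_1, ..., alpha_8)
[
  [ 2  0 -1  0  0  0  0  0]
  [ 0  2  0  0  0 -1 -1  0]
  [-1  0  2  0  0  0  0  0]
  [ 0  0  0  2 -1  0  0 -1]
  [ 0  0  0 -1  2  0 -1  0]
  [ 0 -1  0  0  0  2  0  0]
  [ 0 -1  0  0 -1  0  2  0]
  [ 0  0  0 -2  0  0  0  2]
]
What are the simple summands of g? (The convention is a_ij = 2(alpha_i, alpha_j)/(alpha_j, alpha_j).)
The diagram associated to this matrix has two connected components: the simple roots {alpha_1, alpha_3} form a chain of 2 nodes with single edges (A_2), and {alpha_2, alpha_4, alpha_5, alpha_6, alpha_7, alpha_8} form a chain of 6 nodes with a double edge at one end; the terminal node there is the unique long simple root (C_6). A semisimple Lie algebra decomposes uniquely as the direct sum of simple ideals, one per connected component of its Dynkin diagram, so g ≅ A_2 ⊕ C_6 (dimension 8 + 78 = 86).

A_2 ⊕ C_6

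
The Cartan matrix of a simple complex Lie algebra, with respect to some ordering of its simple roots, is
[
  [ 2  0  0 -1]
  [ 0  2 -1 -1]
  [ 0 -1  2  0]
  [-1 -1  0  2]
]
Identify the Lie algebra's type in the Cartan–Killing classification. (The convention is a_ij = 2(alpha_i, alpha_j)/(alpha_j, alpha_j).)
The matrix has rank 4 with 2's on the diagonal. Reading the off-diagonal entries as Dynkin edges (a single edge where a_ij = a_ji = -1; a double or triple edge where a_ij * a_ji = 2 or 3), the diagram is a chain of 4 nodes with single edges (A_4). One simple-root ordering that puts it in standard form is (alpha_1, alpha_4, alpha_2, alpha_3). So the algebra is type A_4, i.e. sl(5).

A_4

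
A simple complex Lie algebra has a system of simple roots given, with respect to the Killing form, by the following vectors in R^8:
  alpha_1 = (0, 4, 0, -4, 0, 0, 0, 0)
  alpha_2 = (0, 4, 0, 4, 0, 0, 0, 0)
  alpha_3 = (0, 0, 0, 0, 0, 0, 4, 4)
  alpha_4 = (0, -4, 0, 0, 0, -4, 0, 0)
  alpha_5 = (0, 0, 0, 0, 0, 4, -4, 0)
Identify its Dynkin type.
Compute the Cartan integers a_ij = 2(alpha_i, alpha_j)/(alpha_j, alpha_j); the resulting 5x5 Cartan matrix is
[[2, 0, 0, -1, 0], [0, 2, 0, -1, 0], [0, 0, 2, 0, -1], [-1, -1, 0, 2, -1], [0, 0, -1, -1, 2]].
All simple roots have the same length, so the diagram is simply laced. The associated Dynkin diagram is a chain of 3 nodes with a fork of two nodes at one end (D_5), so the type is D_5 (the algebra so(10)).

D_5 (so(10))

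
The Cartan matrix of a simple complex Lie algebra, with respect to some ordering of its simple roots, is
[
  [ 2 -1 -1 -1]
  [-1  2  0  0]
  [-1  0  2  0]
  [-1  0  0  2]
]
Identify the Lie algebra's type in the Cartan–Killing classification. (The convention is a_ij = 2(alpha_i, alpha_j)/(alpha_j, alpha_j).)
The matrix has rank 4 with 2's on the diagonal. Reading the off-diagonal entries as Dynkin edges (a single edge where a_ij = a_ji = -1; a double or triple edge where a_ij * a_ji = 2 or 3), the diagram is a chain of 2 nodes with a fork of two nodes at one end (D_4). One simple-root ordering that puts it in standard form is (alpha_2, alpha_1, alpha_3, alpha_4). So the algebra is type D_4, i.e. so(8).

type D_4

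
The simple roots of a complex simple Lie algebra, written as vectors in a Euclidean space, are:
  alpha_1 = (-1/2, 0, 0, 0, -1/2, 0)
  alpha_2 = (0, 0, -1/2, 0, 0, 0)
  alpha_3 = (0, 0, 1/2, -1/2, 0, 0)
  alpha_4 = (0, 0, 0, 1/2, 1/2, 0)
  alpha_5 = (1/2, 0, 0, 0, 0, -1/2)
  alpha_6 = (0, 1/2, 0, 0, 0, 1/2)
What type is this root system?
B6

Compute the Cartan integers a_ij = 2(alpha_i, alpha_j)/(alpha_j, alpha_j); the resulting 6x6 Cartan matrix is
[[2, 0, 0, -1, -1, 0], [0, 2, -1, 0, 0, 0], [0, -2, 2, -1, 0, 0], [-1, 0, -1, 2, 0, 0], [-1, 0, 0, 0, 2, -1], [0, 0, 0, 0, -1, 2]].
The roots have two lengths (squared-length ratio 2:1); the short ones are alpha_{2}. The associated Dynkin diagram is a chain of 6 nodes with a double edge at one end; the terminal node there is the unique short simple root (B_6), so the type is B_6 (the algebra so(13)).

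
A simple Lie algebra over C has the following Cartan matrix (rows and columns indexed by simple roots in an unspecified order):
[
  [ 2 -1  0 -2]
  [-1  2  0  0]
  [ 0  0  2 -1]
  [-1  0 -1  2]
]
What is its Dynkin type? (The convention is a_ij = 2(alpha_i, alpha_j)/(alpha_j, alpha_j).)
type F_4

The matrix has rank 4 with 2's on the diagonal. Reading the off-diagonal entries as Dynkin edges (a single edge where a_ij = a_ji = -1; a double or triple edge where a_ij * a_ji = 2 or 3), the diagram is a chain of 4 nodes with a double edge between the middle two (F_4). One simple-root ordering that puts it in standard form is (alpha_2, alpha_1, alpha_4, alpha_3). So the algebra is type F_4.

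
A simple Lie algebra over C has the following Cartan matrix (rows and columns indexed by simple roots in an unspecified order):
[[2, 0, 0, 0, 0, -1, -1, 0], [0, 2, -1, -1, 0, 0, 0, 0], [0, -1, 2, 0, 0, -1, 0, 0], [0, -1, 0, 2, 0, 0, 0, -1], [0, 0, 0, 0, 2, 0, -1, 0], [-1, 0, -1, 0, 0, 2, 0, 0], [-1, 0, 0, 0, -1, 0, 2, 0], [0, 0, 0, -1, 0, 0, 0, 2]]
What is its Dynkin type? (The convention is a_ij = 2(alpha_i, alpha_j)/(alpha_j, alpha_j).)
A_8 (sl(9))

The matrix has rank 8 with 2's on the diagonal. Reading the off-diagonal entries as Dynkin edges (a single edge where a_ij = a_ji = -1; a double or triple edge where a_ij * a_ji = 2 or 3), the diagram is a chain of 8 nodes with single edges (A_8). One simple-root ordering that puts it in standard form is (alpha_5, alpha_7, alpha_1, alpha_6, alpha_3, alpha_2, alpha_4, alpha_8). So the algebra is type A_8, i.e. sl(9).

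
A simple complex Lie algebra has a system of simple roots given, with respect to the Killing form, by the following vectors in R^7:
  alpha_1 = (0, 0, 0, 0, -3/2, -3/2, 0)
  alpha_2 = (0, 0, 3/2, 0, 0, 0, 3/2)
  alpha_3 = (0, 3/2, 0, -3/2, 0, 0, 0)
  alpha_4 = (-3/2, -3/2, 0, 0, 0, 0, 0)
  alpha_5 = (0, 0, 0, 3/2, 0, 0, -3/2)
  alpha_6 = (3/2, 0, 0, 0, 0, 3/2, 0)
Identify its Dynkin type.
Compute the Cartan integers a_ij = 2(alpha_i, alpha_j)/(alpha_j, alpha_j); the resulting 6x6 Cartan matrix is
[[2, 0, 0, 0, 0, -1], [0, 2, 0, 0, -1, 0], [0, 0, 2, -1, -1, 0], [0, 0, -1, 2, 0, -1], [0, -1, -1, 0, 2, 0], [-1, 0, 0, -1, 0, 2]].
All simple roots have the same length, so the diagram is simply laced. The associated Dynkin diagram is a chain of 6 nodes with single edges (A_6), so the type is A_6 (the algebra sl(7)).

type A_6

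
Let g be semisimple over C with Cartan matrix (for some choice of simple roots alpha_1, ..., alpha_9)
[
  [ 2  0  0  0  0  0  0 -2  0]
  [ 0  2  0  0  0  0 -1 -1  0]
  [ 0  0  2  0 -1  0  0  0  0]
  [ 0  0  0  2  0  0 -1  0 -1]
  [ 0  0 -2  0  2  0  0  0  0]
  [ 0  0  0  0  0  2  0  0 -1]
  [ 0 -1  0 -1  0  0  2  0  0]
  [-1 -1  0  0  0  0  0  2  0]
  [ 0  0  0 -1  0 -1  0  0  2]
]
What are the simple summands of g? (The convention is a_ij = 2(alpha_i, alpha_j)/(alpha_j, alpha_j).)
The diagram associated to this matrix has two connected components: the simple roots {alpha_3, alpha_5} form a chain of 2 nodes with a double edge at one end; the terminal node there is the unique short simple root (B_2), and {alpha_1, alpha_2, alpha_4, alpha_6, alpha_7, alpha_8, alpha_9} form a chain of 7 nodes with a double edge at one end; the terminal node there is the unique long simple root (C_7). A semisimple Lie algebra decomposes uniquely as the direct sum of simple ideals, one per connected component of its Dynkin diagram, so g ≅ B_2 ⊕ C_7 (dimension 10 + 105 = 115).

type B_2 + type C_7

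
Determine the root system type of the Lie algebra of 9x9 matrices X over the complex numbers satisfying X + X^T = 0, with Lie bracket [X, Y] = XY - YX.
This is so(9) with 9 odd, which has dimension 9(9-1)/2 = 36 and rank (9-1)/2 = 4. In the classification of classical Lie algebras, the orthogonal algebra so(2n+1) in an odd number of variables has type B_n; here n = 4, so the Dynkin diagram is a chain of 4 nodes with a double edge at one end; the terminal node there is the unique short simple root (B_4). Hence the type is B_4.

B_4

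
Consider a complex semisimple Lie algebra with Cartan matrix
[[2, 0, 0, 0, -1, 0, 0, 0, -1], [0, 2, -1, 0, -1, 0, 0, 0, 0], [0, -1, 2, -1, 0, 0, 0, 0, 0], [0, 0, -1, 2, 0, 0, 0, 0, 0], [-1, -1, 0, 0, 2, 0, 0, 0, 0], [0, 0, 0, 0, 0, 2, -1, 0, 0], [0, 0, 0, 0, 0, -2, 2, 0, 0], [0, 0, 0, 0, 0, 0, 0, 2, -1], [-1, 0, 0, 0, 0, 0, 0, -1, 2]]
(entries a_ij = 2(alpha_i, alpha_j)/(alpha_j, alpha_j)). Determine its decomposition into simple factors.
The diagram associated to this matrix has two connected components: the simple roots {alpha_1, alpha_2, alpha_3, alpha_4, alpha_5, alpha_8, alpha_9} form a chain of 7 nodes with single edges (A_7), and {alpha_6, alpha_7} form a chain of 2 nodes with a double edge at one end; the terminal node there is the unique short simple root (B_2). A semisimple Lie algebra decomposes uniquely as the direct sum of simple ideals, one per connected component of its Dynkin diagram, so g ≅ A_7 ⊕ B_2 (dimension 63 + 10 = 73).

A7 + B2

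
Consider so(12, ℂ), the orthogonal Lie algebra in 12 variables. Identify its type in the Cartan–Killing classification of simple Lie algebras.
D_6 (so(12))

This is so(12) with 12 even, which has dimension 12(12-1)/2 = 66 and rank 12/2 = 6. In the classification of classical Lie algebras, the orthogonal algebra so(2n) in an even number of variables has type D_n; here n = 6, so the Dynkin diagram is a chain of 4 nodes with a fork of two nodes at one end (D_6). Hence the type is D_6.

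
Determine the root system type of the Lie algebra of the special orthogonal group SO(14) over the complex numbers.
D_7 (so(14))

This is so(14) with 14 even, which has dimension 14(14-1)/2 = 91 and rank 14/2 = 7. In the classification of classical Lie algebras, the orthogonal algebra so(2n) in an even number of variables has type D_n; here n = 7, so the Dynkin diagram is a chain of 5 nodes with a fork of two nodes at one end (D_7). Hence the type is D_7.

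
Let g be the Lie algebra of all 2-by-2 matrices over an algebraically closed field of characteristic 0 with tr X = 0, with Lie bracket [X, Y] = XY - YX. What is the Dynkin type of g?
This is sl(2), which has dimension 2^2 - 1 = 3 and rank 2 - 1 = 1 (a Cartan subalgebra is the diagonal traceless matrices). In the classification of classical Lie algebras, the special linear algebra sl(n+1) has type A_n; here n = 1, so the Dynkin diagram is a chain of 1 nodes with single edges (A_1). Hence the type is A_1.

A_1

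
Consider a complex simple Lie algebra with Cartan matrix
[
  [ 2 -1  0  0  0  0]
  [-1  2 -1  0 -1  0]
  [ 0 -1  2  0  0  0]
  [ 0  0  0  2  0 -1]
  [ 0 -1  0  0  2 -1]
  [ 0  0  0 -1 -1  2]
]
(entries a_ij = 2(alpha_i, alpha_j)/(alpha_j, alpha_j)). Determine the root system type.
The matrix has rank 6 with 2's on the diagonal. Reading the off-diagonal entries as Dynkin edges (a single edge where a_ij = a_ji = -1; a double or triple edge where a_ij * a_ji = 2 or 3), the diagram is a chain of 4 nodes with a fork of two nodes at one end (D_6). One simple-root ordering that puts it in standard form is (alpha_4, alpha_6, alpha_5, alpha_2, alpha_3, alpha_1). So the algebra is type D_6, i.e. so(12).

D_6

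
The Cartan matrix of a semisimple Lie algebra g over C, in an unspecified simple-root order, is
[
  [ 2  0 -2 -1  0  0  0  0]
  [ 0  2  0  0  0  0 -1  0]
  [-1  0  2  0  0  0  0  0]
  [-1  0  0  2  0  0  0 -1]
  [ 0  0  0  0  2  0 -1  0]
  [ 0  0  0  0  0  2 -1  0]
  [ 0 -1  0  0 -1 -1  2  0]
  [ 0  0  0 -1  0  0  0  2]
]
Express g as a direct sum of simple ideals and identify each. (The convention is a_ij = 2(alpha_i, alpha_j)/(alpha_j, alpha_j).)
The diagram associated to this matrix has two connected components: the simple roots {alpha_1, alpha_3, alpha_4, alpha_8} form a chain of 4 nodes with a double edge at one end; the terminal node there is the unique short simple root (B_4), and {alpha_2, alpha_5, alpha_6, alpha_7} form a chain of 2 nodes with a fork of two nodes at one end (D_4). A semisimple Lie algebra decomposes uniquely as the direct sum of simple ideals, one per connected component of its Dynkin diagram, so g ≅ B_4 ⊕ D_4 (dimension 36 + 28 = 64).

type B_4 ⊕ type D_4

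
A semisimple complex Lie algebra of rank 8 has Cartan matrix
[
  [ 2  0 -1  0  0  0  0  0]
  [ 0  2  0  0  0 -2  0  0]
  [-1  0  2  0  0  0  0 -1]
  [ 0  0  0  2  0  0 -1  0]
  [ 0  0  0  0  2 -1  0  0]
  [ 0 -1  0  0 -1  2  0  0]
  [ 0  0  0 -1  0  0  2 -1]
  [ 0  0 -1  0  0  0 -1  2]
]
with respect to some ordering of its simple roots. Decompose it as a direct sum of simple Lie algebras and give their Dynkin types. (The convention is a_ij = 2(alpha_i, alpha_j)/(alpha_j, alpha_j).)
type A_5 + type C_3

The diagram associated to this matrix has two connected components: the simple roots {alpha_1, alpha_3, alpha_4, alpha_7, alpha_8} form a chain of 5 nodes with single edges (A_5), and {alpha_2, alpha_5, alpha_6} form a chain of 3 nodes with a double edge at one end; the terminal node there is the unique long simple root (C_3). A semisimple Lie algebra decomposes uniquely as the direct sum of simple ideals, one per connected component of its Dynkin diagram, so g ≅ A_5 ⊕ C_3 (dimension 35 + 21 = 56).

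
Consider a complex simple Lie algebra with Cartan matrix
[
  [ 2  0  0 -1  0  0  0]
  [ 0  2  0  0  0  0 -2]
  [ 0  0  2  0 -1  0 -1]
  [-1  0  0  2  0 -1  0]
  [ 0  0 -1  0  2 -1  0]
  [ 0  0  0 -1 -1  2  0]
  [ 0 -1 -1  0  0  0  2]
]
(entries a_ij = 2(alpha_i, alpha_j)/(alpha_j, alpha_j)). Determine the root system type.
The matrix has rank 7 with 2's on the diagonal. Reading the off-diagonal entries as Dynkin edges (a single edge where a_ij = a_ji = -1; a double or triple edge where a_ij * a_ji = 2 or 3), the diagram is a chain of 7 nodes with a double edge at one end; the terminal node there is the unique long simple root (C_7). One simple-root ordering that puts it in standard form is (alpha_1, alpha_4, alpha_6, alpha_5, alpha_3, alpha_7, alpha_2). So the algebra is type C_7, i.e. sp(14).

C_7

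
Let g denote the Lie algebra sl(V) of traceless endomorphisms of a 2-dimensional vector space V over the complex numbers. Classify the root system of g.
This is sl(2), which has dimension 2^2 - 1 = 3 and rank 2 - 1 = 1 (a Cartan subalgebra is the diagonal traceless matrices). In the classification of classical Lie algebras, the special linear algebra sl(n+1) has type A_n; here n = 1, so the Dynkin diagram is a chain of 1 nodes with single edges (A_1). Hence the type is A_1.

A_1 (sl(2))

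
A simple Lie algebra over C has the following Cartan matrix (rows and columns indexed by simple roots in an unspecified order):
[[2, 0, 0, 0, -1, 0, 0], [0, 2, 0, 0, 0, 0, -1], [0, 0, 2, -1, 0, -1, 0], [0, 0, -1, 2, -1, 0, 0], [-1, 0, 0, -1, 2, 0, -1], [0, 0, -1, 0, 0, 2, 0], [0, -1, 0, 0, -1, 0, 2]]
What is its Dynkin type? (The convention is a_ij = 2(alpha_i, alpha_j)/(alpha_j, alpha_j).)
E_7

The matrix has rank 7 with 2's on the diagonal. Reading the off-diagonal entries as Dynkin edges (a single edge where a_ij = a_ji = -1; a double or triple edge where a_ij * a_ji = 2 or 3), the diagram is a chain of 6 nodes with one extra node attached to the third node from one end (E_7). One simple-root ordering that puts it in standard form is (alpha_2, alpha_1, alpha_7, alpha_5, alpha_4, alpha_3, alpha_6). So the algebra is type E_7.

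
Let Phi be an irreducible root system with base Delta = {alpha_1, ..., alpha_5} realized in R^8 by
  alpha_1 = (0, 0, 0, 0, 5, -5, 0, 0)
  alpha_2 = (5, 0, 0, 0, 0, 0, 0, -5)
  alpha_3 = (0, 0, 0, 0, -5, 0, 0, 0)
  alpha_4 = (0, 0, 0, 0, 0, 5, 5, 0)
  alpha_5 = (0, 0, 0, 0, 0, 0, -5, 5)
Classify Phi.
B5

Compute the Cartan integers a_ij = 2(alpha_i, alpha_j)/(alpha_j, alpha_j); the resulting 5x5 Cartan matrix is
[[2, 0, -2, -1, 0], [0, 2, 0, 0, -1], [-1, 0, 2, 0, 0], [-1, 0, 0, 2, -1], [0, -1, 0, -1, 2]].
The roots have two lengths (squared-length ratio 2:1); the short ones are alpha_{3}. The associated Dynkin diagram is a chain of 5 nodes with a double edge at one end; the terminal node there is the unique short simple root (B_5), so the type is B_5 (the algebra so(11)).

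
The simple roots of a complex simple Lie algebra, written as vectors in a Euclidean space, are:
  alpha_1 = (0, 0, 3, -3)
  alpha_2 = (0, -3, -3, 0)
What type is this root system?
A_2

Compute the Cartan integers a_ij = 2(alpha_i, alpha_j)/(alpha_j, alpha_j); the resulting 2x2 Cartan matrix is
[[2, -1], [-1, 2]].
All simple roots have the same length, so the diagram is simply laced. The associated Dynkin diagram is a chain of 2 nodes with single edges (A_2), so the type is A_2 (the algebra sl(3)).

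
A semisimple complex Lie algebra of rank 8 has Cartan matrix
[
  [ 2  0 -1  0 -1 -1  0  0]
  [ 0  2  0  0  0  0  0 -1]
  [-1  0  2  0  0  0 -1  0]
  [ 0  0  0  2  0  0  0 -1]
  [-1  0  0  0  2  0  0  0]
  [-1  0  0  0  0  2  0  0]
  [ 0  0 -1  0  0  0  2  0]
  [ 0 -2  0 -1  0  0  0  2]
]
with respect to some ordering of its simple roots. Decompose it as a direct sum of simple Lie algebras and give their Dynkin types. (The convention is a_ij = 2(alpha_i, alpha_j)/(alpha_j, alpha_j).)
The diagram associated to this matrix has two connected components: the simple roots {alpha_2, alpha_4, alpha_8} form a chain of 3 nodes with a double edge at one end; the terminal node there is the unique short simple root (B_3), and {alpha_1, alpha_3, alpha_5, alpha_6, alpha_7} form a chain of 3 nodes with a fork of two nodes at one end (D_5). A semisimple Lie algebra decomposes uniquely as the direct sum of simple ideals, one per connected component of its Dynkin diagram, so g ≅ B_3 ⊕ D_5 (dimension 21 + 45 = 66).

B3 ⊕ D5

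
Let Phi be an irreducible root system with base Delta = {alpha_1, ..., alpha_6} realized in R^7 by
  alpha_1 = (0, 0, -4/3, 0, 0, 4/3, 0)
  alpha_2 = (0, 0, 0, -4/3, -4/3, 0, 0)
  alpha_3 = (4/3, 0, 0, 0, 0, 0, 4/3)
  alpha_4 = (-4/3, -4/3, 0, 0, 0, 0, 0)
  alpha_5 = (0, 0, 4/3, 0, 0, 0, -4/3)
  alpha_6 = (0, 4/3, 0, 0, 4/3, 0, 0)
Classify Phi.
A6

Compute the Cartan integers a_ij = 2(alpha_i, alpha_j)/(alpha_j, alpha_j); the resulting 6x6 Cartan matrix is
[[2, 0, 0, 0, -1, 0], [0, 2, 0, 0, 0, -1], [0, 0, 2, -1, -1, 0], [0, 0, -1, 2, 0, -1], [-1, 0, -1, 0, 2, 0], [0, -1, 0, -1, 0, 2]].
All simple roots have the same length, so the diagram is simply laced. The associated Dynkin diagram is a chain of 6 nodes with single edges (A_6), so the type is A_6 (the algebra sl(7)).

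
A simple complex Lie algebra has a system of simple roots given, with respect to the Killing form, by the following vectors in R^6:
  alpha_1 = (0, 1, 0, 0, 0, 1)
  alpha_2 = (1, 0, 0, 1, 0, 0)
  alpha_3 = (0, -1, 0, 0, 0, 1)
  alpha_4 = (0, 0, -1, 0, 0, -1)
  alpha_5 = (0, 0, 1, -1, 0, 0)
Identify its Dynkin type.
Compute the Cartan integers a_ij = 2(alpha_i, alpha_j)/(alpha_j, alpha_j); the resulting 5x5 Cartan matrix is
[[2, 0, 0, -1, 0], [0, 2, 0, 0, -1], [0, 0, 2, -1, 0], [-1, 0, -1, 2, -1], [0, -1, 0, -1, 2]].
All simple roots have the same length, so the diagram is simply laced. The associated Dynkin diagram is a chain of 3 nodes with a fork of two nodes at one end (D_5), so the type is D_5 (the algebra so(10)).

D_5 (so(10))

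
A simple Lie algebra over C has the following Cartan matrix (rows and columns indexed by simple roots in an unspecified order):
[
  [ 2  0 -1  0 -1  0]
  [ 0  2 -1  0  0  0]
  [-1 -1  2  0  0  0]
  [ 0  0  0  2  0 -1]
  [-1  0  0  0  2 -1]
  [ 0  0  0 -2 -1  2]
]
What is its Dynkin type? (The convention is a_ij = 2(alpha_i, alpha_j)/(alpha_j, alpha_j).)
The matrix has rank 6 with 2's on the diagonal. Reading the off-diagonal entries as Dynkin edges (a single edge where a_ij = a_ji = -1; a double or triple edge where a_ij * a_ji = 2 or 3), the diagram is a chain of 6 nodes with a double edge at one end; the terminal node there is the unique short simple root (B_6). One simple-root ordering that puts it in standard form is (alpha_2, alpha_3, alpha_1, alpha_5, alpha_6, alpha_4). So the algebra is type B_6, i.e. so(13).

B_6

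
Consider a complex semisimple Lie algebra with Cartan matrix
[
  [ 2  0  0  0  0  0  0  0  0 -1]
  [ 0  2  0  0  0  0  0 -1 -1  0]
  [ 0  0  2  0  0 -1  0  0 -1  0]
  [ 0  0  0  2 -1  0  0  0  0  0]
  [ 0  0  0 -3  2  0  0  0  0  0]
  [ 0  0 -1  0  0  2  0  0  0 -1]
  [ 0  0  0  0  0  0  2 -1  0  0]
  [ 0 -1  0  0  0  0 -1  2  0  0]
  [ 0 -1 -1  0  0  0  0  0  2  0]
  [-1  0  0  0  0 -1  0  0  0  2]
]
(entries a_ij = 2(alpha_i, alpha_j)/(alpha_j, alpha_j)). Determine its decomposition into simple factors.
The diagram associated to this matrix has two connected components: the simple roots {alpha_1, alpha_2, alpha_3, alpha_6, alpha_7, alpha_8, alpha_9, alpha_10} form a chain of 8 nodes with single edges (A_8), and {alpha_4, alpha_5} form two nodes joined by a triple edge (G_2). A semisimple Lie algebra decomposes uniquely as the direct sum of simple ideals, one per connected component of its Dynkin diagram, so g ≅ A_8 ⊕ G_2 (dimension 80 + 14 = 94).

A_8 ⊕ G_2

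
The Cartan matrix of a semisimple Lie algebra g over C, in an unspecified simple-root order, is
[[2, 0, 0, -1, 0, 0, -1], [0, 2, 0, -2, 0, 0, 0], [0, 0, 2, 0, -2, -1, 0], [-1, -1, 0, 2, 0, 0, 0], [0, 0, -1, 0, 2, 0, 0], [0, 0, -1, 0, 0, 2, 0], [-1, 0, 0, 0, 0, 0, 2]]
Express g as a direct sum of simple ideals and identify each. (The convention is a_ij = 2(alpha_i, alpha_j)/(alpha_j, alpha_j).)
type B_3 + type C_4

The diagram associated to this matrix has two connected components: the simple roots {alpha_3, alpha_5, alpha_6} form a chain of 3 nodes with a double edge at one end; the terminal node there is the unique short simple root (B_3), and {alpha_1, alpha_2, alpha_4, alpha_7} form a chain of 4 nodes with a double edge at one end; the terminal node there is the unique long simple root (C_4). A semisimple Lie algebra decomposes uniquely as the direct sum of simple ideals, one per connected component of its Dynkin diagram, so g ≅ B_3 ⊕ C_4 (dimension 21 + 36 = 57).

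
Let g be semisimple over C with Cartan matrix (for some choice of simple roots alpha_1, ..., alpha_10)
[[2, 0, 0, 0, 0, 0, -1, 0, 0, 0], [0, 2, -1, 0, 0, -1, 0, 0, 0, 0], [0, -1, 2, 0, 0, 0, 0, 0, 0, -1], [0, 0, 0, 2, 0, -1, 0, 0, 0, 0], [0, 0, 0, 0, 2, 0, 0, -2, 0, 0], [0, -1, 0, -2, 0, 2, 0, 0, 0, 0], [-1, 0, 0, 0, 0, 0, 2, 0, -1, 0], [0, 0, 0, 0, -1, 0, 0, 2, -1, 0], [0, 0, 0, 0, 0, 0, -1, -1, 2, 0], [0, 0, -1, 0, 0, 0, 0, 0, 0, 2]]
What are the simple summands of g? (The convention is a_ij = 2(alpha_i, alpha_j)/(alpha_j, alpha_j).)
The diagram associated to this matrix has two connected components: the simple roots {alpha_2, alpha_3, alpha_4, alpha_6, alpha_10} form a chain of 5 nodes with a double edge at one end; the terminal node there is the unique short simple root (B_5), and {alpha_1, alpha_5, alpha_7, alpha_8, alpha_9} form a chain of 5 nodes with a double edge at one end; the terminal node there is the unique long simple root (C_5). A semisimple Lie algebra decomposes uniquely as the direct sum of simple ideals, one per connected component of its Dynkin diagram, so g ≅ B_5 ⊕ C_5 (dimension 55 + 55 = 110).

type B_5 ⊕ type C_5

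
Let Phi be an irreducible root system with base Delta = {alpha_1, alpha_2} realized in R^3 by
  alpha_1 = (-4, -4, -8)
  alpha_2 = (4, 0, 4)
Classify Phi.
G_2

Compute the Cartan integers a_ij = 2(alpha_i, alpha_j)/(alpha_j, alpha_j); the resulting 2x2 Cartan matrix is
[[2, -3], [-1, 2]].
The roots have two lengths (squared-length ratio 3:1); the short ones are alpha_{2}. The associated Dynkin diagram is two nodes joined by a triple edge (G_2), so the type is G_2.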